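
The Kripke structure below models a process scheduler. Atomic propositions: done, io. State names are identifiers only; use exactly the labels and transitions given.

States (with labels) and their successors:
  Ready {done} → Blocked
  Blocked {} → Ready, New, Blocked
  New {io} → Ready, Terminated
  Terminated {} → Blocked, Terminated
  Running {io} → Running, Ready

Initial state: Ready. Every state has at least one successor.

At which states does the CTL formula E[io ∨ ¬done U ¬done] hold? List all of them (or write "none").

{Blocked, New, Terminated, Running}

States satisfying io ∨ ¬done: {Blocked, New, Terminated, Running}.
States satisfying ¬done: {Blocked, New, Terminated, Running}.
States satisfying E[io ∨ ¬done U ¬done]: {Blocked, New, Terminated, Running}.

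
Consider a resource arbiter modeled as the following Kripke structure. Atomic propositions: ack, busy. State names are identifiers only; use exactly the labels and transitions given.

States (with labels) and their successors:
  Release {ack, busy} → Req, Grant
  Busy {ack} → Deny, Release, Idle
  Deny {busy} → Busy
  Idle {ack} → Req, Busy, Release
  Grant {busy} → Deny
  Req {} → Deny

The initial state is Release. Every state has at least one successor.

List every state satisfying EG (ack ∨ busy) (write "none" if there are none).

{Release, Busy, Deny, Idle, Grant}

States satisfying ack ∨ busy: {Release, Busy, Deny, Idle, Grant}.
States satisfying EG (ack ∨ busy): {Release, Busy, Deny, Idle, Grant}.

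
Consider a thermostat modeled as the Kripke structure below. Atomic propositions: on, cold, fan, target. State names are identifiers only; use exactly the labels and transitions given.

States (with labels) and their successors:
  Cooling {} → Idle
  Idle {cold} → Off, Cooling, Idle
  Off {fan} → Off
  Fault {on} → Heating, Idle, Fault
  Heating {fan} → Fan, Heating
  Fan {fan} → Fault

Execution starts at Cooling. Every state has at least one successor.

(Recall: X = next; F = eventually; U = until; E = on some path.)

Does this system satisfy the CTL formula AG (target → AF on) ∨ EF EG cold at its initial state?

Satisfied

States satisfying target → AF on: {Cooling, Idle, Off, Fault, Heating, Fan}.
States satisfying AG (target → AF on): {Cooling, Idle, Off, Fault, Heating, Fan}.
States satisfying EG cold: {Idle}.
States satisfying EF EG cold: {Cooling, Idle, Fault, Heating, Fan}.
States satisfying AG (target → AF on) ∨ EF EG cold: {Cooling, Idle, Off, Fault, Heating, Fan}.
Cooling ∈ Sat(AG (target → AF on) ∨ EF EG cold).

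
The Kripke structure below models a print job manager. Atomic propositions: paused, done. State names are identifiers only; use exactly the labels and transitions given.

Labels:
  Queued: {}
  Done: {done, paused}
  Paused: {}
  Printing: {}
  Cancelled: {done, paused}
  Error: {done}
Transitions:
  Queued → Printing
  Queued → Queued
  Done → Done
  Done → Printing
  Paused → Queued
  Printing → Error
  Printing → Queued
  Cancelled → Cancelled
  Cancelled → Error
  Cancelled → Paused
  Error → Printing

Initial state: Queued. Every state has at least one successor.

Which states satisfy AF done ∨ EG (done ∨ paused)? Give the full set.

States satisfying done: {Done, Cancelled, Error}.
States satisfying AF done: {Done, Cancelled, Error}.
States satisfying done ∨ paused: {Done, Cancelled, Error}.
States satisfying EG (done ∨ paused): {Done, Cancelled}.
States satisfying AF done ∨ EG (done ∨ paused): {Done, Cancelled, Error}.

{Done, Cancelled, Error}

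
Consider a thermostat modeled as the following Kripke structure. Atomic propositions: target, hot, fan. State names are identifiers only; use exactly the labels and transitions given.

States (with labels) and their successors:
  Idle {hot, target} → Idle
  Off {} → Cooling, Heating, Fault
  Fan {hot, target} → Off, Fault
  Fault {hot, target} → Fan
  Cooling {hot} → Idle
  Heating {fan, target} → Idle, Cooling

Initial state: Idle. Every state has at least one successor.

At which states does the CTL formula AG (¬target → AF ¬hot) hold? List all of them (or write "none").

{Idle}

States satisfying ¬target → AF ¬hot: {Idle, Off, Fan, Fault, Heating}.
States satisfying AG (¬target → AF ¬hot): {Idle}.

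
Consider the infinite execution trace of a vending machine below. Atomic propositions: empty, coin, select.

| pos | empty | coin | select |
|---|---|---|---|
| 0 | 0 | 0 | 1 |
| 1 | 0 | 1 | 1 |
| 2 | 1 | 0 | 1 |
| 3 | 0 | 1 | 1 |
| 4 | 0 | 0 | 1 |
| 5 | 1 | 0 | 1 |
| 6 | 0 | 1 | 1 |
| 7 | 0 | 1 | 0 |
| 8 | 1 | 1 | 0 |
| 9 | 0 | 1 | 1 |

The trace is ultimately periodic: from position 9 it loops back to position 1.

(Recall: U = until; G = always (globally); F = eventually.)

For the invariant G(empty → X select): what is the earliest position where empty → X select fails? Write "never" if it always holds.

never

empty → X select holds at every position 0..9, and those are all the positions the trace ever visits, so the invariant G(empty → X select) is never violated.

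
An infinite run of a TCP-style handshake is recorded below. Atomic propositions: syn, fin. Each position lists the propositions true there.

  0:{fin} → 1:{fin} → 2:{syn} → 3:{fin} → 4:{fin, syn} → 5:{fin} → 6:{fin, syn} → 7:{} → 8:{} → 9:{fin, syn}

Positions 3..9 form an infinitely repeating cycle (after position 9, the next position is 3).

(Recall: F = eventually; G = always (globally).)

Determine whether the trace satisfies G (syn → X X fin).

Does not hold

syn → X X fin must hold at every position from 0 onward. It fails at position 6, so G (syn → X X fin) is false.
Positions where syn holds: 2, 4, 6, 9.
Check X X fin at each: 2→ok, 4→ok, 6→fails, 9→ok.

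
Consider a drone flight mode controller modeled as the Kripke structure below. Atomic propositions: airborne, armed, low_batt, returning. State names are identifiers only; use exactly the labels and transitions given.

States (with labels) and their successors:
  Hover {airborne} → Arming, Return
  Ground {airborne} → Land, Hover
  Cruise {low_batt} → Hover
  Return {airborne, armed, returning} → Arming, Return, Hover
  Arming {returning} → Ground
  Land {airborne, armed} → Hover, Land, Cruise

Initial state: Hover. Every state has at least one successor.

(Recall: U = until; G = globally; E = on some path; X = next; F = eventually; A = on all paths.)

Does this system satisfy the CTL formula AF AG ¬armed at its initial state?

Violated

States satisfying AG ¬armed: ∅.
States satisfying AF AG ¬armed: ∅.
There is a path from Hover along which AG ¬armed never holds.
Hover ∉ Sat(AF AG ¬armed).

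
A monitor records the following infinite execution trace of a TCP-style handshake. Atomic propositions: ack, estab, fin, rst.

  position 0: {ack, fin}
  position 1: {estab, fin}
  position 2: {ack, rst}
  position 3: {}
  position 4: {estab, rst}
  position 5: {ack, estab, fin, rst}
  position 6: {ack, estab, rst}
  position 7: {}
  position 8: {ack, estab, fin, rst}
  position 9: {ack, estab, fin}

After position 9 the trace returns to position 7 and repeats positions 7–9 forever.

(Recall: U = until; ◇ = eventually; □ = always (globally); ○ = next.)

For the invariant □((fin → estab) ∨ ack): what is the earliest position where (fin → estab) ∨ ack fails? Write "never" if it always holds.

(fin → estab) ∨ ack holds at every position 0..9, and those are all the positions the trace ever visits, so the invariant □((fin → estab) ∨ ack) is never violated.

never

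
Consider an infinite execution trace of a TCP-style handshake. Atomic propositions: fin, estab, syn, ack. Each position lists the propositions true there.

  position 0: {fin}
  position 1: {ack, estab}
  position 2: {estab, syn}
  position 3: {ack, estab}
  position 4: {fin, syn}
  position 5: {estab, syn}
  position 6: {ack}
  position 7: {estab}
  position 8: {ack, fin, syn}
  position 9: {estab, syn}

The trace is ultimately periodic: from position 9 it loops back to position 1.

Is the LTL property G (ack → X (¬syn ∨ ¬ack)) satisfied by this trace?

ack → X (¬syn ∨ ¬ack) holds at every position 0..9, and those are all positions ever visited, so G (ack → X (¬syn ∨ ¬ack)) holds.
Positions where ack holds: 1, 3, 6, 8.
Check X (¬syn ∨ ¬ack) at each: 1→ok, 3→ok, 6→ok, 8→ok.

Yes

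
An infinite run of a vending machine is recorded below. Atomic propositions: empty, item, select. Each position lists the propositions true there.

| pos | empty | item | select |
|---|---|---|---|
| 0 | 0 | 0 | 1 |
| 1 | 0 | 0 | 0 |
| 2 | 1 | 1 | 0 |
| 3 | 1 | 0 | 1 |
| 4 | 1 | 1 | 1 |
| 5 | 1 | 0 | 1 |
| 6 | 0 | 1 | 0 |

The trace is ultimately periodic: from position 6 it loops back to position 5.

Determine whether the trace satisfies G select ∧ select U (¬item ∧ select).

No

select must hold at every position from 0 onward. It fails at position 1, so G select is false.
Walking from position 0: ¬item ∧ select first holds at position 0, and select holds at every earlier position along the way, so select U (¬item ∧ select) holds.
At position 0: G select is false; select U (¬item ∧ select) is true; so G select ∧ select U (¬item ∧ select) is false.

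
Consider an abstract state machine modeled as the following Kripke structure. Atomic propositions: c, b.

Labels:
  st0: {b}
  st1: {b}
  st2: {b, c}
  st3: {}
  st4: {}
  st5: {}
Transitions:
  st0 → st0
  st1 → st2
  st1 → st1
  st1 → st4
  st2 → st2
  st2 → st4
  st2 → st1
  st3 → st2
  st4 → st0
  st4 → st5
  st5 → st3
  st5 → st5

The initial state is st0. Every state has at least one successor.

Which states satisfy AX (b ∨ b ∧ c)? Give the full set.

States satisfying b ∨ b ∧ c: {st0, st1, st2}.
States satisfying AX (b ∨ b ∧ c): {st0, st3}.

{st0, st3}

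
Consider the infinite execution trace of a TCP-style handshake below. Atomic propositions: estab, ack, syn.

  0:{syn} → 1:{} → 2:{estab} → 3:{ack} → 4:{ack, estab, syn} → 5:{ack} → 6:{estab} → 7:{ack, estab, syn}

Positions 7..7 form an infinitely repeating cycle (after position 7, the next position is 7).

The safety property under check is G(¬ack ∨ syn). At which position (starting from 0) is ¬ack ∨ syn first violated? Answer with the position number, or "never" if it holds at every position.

3

Check ¬ack ∨ syn at each position in order: 0 ✓, 1 ✓, 2 ✓.
At position 3 the labels are {ack}, so ¬ack ∨ syn is false there. This is the first violation.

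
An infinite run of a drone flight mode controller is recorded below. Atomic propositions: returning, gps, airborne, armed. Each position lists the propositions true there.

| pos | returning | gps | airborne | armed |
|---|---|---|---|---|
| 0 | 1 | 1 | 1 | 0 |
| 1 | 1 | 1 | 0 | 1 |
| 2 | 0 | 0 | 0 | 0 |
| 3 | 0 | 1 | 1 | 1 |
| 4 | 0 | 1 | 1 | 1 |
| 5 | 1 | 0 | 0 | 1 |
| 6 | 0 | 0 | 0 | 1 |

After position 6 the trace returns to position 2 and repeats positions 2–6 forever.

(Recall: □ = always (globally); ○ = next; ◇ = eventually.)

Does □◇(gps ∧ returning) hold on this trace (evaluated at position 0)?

No

◇(gps ∧ returning) must hold at every position from 0 onward. It fails at position 2, so □◇(gps ∧ returning) is false.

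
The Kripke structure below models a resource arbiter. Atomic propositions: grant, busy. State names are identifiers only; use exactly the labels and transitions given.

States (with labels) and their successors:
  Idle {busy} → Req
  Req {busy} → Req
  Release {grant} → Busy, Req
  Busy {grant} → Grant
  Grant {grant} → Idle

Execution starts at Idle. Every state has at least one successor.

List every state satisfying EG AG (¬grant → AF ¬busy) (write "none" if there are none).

States satisfying AG (¬grant → AF ¬busy): ∅.
States satisfying EG AG (¬grant → AF ¬busy): ∅.

none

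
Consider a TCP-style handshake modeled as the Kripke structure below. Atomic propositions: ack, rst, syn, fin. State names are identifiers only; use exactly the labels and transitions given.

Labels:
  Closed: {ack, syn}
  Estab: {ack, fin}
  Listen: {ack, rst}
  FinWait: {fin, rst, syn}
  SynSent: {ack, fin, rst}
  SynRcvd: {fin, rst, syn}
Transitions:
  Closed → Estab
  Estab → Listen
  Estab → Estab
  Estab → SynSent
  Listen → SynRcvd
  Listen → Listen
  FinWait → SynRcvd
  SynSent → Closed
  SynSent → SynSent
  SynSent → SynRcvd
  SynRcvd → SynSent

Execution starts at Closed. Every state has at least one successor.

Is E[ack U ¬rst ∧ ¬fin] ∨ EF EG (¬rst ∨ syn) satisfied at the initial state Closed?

Satisfied

States satisfying ack: {Closed, Estab, Listen, SynSent}.
States satisfying ¬rst ∧ ¬fin: {Closed}.
States satisfying E[ack U ¬rst ∧ ¬fin]: {Closed, Estab, SynSent}.
States satisfying EG (¬rst ∨ syn): {Closed, Estab}.
States satisfying EF EG (¬rst ∨ syn): {Closed, Estab, Listen, FinWait, SynSent, SynRcvd}.
States satisfying E[ack U ¬rst ∧ ¬fin] ∨ EF EG (¬rst ∨ syn): {Closed, Estab, Listen, FinWait, SynSent, SynRcvd}.
Closed ∈ Sat(E[ack U ¬rst ∧ ¬fin] ∨ EF EG (¬rst ∨ syn)).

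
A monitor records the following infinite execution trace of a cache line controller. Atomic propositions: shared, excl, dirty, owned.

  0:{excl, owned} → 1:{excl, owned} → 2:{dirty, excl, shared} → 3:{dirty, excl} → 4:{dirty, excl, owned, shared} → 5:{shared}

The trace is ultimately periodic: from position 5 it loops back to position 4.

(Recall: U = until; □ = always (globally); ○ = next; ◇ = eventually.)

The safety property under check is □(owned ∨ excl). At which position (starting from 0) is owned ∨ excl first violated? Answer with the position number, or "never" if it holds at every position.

Check owned ∨ excl at each position in order: 0 ✓, 1 ✓, 2 ✓, 3 ✓, 4 ✓.
At position 5 the labels are {shared}, so owned ∨ excl is false there. This is the first violation.

5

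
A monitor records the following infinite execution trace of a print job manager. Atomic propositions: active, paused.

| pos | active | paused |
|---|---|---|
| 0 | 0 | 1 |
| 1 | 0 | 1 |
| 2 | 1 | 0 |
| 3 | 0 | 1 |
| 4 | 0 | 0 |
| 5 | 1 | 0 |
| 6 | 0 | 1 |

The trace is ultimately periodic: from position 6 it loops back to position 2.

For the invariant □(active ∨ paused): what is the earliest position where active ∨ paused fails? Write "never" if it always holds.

Check active ∨ paused at each position in order: 0 ✓, 1 ✓, 2 ✓, 3 ✓.
At position 4 the labels are {}, so active ∨ paused is false there. This is the first violation.

4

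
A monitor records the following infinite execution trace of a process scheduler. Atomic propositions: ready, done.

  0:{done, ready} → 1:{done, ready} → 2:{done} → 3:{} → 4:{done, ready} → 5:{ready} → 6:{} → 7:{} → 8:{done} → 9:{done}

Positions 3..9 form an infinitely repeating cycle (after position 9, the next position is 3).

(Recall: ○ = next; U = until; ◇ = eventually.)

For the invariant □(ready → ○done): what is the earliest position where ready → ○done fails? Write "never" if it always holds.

Check ready → ○done at each position in order: 0 ✓, 1 ✓, 2 ✓, 3 ✓.
At position 4 the labels are {done, ready} and the next position 5 has {ready}, so ready → ○done is false there. This is the first violation.

4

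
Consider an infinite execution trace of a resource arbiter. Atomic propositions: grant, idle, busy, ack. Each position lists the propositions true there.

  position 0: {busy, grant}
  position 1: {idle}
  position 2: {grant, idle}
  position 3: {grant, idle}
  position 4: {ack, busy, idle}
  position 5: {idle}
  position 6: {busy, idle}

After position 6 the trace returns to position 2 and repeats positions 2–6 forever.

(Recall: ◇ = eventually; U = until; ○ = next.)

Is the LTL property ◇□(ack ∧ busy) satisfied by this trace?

Does not hold

□(ack ∧ busy) is false at every position 0..6, so it never becomes true and ◇□(ack ∧ busy) fails.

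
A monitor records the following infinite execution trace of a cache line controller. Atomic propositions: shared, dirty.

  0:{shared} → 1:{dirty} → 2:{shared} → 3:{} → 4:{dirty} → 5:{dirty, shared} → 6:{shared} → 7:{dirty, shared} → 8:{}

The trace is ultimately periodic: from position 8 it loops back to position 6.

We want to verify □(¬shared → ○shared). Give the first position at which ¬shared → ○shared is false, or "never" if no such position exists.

Check ¬shared → ○shared at each position in order: 0 ✓, 1 ✓, 2 ✓.
At position 3 the labels are {} and the next position 4 has {dirty}, so ¬shared → ○shared is false there. This is the first violation.

3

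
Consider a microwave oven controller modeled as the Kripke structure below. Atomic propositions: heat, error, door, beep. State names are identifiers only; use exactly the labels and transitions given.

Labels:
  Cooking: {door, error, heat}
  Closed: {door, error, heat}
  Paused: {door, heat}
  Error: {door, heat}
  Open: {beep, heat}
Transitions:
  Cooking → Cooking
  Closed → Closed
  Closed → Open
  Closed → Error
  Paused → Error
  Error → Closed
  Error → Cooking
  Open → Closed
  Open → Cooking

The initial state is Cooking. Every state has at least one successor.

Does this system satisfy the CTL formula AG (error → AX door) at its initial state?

States satisfying error → AX door: {Cooking, Paused, Error, Open}.
States satisfying AG (error → AX door): {Cooking}.
Every state reachable from Cooking satisfies error → AX door.
Cooking ∈ Sat(AG (error → AX door)).

Satisfied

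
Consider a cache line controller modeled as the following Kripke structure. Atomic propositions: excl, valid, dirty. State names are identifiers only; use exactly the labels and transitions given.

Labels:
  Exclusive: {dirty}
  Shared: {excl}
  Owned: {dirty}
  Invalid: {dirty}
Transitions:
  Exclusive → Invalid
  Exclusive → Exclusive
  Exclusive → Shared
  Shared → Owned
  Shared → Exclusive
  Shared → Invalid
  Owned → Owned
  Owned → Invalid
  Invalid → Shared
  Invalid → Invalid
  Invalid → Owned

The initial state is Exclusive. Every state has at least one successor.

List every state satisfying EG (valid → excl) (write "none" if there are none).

States satisfying valid → excl: {Exclusive, Shared, Owned, Invalid}.
States satisfying EG (valid → excl): {Exclusive, Shared, Owned, Invalid}.

{Exclusive, Shared, Owned, Invalid}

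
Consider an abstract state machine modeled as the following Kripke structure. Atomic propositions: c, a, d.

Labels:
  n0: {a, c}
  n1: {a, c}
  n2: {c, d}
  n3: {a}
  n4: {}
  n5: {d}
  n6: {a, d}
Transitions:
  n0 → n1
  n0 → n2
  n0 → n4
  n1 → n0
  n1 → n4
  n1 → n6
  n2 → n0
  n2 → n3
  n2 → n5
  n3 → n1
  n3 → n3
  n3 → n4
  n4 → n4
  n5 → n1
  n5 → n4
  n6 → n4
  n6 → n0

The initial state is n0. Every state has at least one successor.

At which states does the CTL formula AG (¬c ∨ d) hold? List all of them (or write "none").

{n4}

States satisfying ¬c ∨ d: {n2, n3, n4, n5, n6}.
States satisfying AG (¬c ∨ d): {n4}.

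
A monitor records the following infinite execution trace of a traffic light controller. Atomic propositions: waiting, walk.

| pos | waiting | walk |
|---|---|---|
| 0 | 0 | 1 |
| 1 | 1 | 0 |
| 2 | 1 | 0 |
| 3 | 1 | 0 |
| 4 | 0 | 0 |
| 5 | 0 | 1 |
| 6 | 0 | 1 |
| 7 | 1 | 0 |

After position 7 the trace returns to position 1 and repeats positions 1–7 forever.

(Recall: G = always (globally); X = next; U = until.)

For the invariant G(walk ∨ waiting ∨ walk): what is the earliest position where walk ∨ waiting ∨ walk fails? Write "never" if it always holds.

Check walk ∨ waiting ∨ walk at each position in order: 0 ✓, 1 ✓, 2 ✓, 3 ✓.
At position 4 the labels are {}, so walk ∨ waiting ∨ walk is false there. This is the first violation.

4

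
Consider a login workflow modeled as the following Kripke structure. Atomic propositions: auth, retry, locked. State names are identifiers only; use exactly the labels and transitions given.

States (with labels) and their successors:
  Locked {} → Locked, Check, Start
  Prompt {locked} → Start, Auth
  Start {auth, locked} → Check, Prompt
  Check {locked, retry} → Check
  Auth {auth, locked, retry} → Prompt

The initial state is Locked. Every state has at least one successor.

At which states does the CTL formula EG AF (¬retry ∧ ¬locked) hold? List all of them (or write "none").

States satisfying AF (¬retry ∧ ¬locked): {Locked}.
States satisfying EG AF (¬retry ∧ ¬locked): {Locked}.

{Locked}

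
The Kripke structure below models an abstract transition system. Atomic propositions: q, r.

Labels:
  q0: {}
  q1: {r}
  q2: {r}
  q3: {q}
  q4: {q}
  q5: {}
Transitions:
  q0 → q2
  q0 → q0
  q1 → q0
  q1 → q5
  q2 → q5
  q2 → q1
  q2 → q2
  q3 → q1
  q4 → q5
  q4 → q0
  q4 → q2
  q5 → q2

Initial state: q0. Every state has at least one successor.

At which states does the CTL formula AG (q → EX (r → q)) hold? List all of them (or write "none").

{q0, q1, q2, q4, q5}

States satisfying q → EX (r → q): {q0, q1, q2, q4, q5}.
States satisfying AG (q → EX (r → q)): {q0, q1, q2, q4, q5}.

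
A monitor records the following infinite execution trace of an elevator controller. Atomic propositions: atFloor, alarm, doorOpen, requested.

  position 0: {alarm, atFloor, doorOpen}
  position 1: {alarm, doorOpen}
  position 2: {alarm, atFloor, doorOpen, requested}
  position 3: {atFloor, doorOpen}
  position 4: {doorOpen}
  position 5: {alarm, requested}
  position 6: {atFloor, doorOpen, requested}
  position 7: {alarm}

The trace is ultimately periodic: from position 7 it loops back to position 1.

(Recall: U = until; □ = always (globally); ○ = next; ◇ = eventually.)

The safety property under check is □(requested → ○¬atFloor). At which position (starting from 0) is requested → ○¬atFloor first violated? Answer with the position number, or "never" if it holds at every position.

2

Check requested → ○¬atFloor at each position in order: 0 ✓, 1 ✓.
At position 2 the labels are {alarm, atFloor, doorOpen, requested} and the next position 3 has {atFloor, doorOpen}, so requested → ○¬atFloor is false there. This is the first violation.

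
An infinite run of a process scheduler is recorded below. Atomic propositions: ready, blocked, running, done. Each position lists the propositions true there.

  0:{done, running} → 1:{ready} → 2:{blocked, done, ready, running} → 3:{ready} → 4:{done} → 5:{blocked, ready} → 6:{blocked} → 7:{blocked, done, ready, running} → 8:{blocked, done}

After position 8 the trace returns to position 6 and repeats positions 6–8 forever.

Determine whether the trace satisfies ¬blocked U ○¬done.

Walking from position 0: ○¬done first holds at position 0, and ¬blocked holds at every earlier position along the way, so ¬blocked U ○¬done holds.

Holds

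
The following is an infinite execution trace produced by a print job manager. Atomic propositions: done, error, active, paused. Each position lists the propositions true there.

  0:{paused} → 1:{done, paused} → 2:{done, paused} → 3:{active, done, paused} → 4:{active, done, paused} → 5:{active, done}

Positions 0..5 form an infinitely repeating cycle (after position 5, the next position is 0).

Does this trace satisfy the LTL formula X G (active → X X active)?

No

The position after 0 is 1; G (active → X X active) is false there.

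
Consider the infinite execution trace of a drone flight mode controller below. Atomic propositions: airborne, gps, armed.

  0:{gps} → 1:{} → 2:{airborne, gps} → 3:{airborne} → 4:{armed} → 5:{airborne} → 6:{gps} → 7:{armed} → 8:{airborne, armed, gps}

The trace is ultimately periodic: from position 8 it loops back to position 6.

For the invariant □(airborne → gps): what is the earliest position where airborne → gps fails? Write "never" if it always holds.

Check airborne → gps at each position in order: 0 ✓, 1 ✓, 2 ✓.
At position 3 the labels are {airborne}, so airborne → gps is false there. This is the first violation.

3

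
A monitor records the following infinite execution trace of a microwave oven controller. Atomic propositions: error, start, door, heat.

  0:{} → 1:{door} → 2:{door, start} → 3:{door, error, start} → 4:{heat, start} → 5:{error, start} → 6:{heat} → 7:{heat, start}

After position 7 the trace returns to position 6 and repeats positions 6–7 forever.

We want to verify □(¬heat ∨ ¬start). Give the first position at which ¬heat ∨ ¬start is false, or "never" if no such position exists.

4

Check ¬heat ∨ ¬start at each position in order: 0 ✓, 1 ✓, 2 ✓, 3 ✓.
At position 4 the labels are {heat, start}, so ¬heat ∨ ¬start is false there. This is the first violation.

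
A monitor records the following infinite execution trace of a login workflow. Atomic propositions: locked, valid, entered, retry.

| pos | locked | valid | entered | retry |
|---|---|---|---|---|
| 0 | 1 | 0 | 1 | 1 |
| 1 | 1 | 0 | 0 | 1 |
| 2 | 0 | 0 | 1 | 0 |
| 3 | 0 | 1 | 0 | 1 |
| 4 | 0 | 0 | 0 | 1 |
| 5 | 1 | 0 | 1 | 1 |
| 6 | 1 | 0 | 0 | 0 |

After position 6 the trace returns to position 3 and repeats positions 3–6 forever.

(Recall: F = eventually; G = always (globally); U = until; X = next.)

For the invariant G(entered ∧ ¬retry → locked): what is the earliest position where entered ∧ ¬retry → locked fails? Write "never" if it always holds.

Check entered ∧ ¬retry → locked at each position in order: 0 ✓, 1 ✓.
At position 2 the labels are {entered}, so entered ∧ ¬retry → locked is false there. This is the first violation.

2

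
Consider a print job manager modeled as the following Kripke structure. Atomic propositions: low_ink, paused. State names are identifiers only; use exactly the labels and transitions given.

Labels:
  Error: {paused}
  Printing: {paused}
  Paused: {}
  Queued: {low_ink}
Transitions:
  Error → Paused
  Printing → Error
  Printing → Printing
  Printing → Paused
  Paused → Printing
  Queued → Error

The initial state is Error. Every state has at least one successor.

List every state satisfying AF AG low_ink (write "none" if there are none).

none

States satisfying AG low_ink: ∅.
States satisfying AF AG low_ink: ∅.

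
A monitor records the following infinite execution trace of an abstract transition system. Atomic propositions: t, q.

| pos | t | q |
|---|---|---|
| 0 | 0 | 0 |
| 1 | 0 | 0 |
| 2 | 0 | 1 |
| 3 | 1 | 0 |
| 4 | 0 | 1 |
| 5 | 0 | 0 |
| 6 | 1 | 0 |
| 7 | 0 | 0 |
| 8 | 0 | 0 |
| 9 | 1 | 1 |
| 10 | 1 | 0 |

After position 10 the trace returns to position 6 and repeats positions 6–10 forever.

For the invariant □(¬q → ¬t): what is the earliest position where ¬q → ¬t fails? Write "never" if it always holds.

3

Check ¬q → ¬t at each position in order: 0 ✓, 1 ✓, 2 ✓.
At position 3 the labels are {t}, so ¬q → ¬t is false there. This is the first violation.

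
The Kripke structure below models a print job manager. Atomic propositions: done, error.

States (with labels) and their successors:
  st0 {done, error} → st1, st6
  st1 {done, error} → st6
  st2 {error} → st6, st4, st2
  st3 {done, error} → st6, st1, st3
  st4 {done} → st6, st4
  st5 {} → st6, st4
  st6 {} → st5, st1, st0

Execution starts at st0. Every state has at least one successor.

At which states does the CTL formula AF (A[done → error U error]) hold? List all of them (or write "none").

{st0, st1, st2, st3}

States satisfying A[done → error U error]: {st0, st1, st2, st3}.
States satisfying AF (A[done → error U error]): {st0, st1, st2, st3}.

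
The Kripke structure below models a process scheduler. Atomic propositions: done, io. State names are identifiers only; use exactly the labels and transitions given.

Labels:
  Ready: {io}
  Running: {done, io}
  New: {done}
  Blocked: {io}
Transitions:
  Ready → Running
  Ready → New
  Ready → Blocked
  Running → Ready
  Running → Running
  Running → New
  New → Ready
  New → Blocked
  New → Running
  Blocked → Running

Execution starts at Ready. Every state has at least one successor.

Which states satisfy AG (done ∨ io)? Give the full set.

{Ready, Running, New, Blocked}

States satisfying done ∨ io: {Ready, Running, New, Blocked}.
States satisfying AG (done ∨ io): {Ready, Running, New, Blocked}.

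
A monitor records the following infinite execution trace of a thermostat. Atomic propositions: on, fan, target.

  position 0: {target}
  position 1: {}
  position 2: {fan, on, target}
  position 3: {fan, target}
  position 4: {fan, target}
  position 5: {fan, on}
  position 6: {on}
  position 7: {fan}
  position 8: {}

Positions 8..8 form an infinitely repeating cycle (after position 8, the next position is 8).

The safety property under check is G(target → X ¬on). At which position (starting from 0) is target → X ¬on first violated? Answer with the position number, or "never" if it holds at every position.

Check target → X ¬on at each position in order: 0 ✓, 1 ✓, 2 ✓, 3 ✓.
At position 4 the labels are {fan, target} and the next position 5 has {fan, on}, so target → X ¬on is false there. This is the first violation.

4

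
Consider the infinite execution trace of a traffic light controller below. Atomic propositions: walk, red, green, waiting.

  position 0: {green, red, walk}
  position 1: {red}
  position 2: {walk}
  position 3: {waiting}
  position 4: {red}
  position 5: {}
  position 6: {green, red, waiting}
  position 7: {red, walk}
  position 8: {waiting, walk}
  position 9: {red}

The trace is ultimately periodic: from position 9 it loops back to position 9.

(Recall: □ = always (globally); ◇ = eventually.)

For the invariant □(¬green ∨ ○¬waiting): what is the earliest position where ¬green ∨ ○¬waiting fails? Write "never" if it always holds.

never

¬green ∨ ○¬waiting holds at every position 0..9, and those are all the positions the trace ever visits, so the invariant □(¬green ∨ ○¬waiting) is never violated.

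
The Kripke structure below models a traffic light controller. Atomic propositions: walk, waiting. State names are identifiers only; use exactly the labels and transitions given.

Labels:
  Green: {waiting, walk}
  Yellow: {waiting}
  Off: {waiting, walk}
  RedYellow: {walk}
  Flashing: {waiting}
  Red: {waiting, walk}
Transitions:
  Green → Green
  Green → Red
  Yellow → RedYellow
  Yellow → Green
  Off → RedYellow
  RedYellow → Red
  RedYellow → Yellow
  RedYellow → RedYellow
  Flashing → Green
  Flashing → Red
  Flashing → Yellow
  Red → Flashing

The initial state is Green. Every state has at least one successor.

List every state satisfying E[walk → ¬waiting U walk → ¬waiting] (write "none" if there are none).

{Yellow, RedYellow, Flashing}

States satisfying walk → ¬waiting: {Yellow, RedYellow, Flashing}.
States satisfying E[walk → ¬waiting U walk → ¬waiting]: {Yellow, RedYellow, Flashing}.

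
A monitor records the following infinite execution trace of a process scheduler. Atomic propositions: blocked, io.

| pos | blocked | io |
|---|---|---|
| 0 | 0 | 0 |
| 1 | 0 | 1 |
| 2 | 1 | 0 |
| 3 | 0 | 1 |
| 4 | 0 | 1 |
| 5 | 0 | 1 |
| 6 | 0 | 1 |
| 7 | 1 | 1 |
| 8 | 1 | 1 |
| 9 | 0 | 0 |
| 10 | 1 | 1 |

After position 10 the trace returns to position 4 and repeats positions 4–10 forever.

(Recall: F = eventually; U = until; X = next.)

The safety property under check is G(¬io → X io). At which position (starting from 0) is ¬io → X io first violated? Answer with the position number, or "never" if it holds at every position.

¬io → X io holds at every position 0..10, and those are all the positions the trace ever visits, so the invariant G(¬io → X io) is never violated.

never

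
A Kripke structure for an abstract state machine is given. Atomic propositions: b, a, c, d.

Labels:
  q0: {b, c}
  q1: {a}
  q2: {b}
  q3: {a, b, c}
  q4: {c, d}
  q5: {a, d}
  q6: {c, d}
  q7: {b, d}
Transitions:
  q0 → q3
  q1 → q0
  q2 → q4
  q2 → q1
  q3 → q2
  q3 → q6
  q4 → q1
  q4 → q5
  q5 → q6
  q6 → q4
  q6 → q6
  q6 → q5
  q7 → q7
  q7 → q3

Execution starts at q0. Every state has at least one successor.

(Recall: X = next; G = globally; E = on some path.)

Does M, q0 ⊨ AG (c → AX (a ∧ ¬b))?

States satisfying c → AX (a ∧ ¬b): {q1, q2, q4, q5, q7}.
States satisfying AG (c → AX (a ∧ ¬b)): ∅.
q0 is reachable from q0 and violates c → AX (a ∧ ¬b), so AG fails at q0.
q0 ∉ Sat(AG (c → AX (a ∧ ¬b))).

No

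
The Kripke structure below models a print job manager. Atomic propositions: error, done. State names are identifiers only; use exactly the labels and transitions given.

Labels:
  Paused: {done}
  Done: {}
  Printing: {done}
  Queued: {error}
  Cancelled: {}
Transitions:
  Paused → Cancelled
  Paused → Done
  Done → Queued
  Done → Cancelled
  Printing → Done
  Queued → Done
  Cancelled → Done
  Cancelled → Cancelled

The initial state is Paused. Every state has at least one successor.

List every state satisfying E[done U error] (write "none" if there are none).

States satisfying done: {Paused, Printing}.
States satisfying error: {Queued}.
States satisfying E[done U error]: {Queued}.

{Queued}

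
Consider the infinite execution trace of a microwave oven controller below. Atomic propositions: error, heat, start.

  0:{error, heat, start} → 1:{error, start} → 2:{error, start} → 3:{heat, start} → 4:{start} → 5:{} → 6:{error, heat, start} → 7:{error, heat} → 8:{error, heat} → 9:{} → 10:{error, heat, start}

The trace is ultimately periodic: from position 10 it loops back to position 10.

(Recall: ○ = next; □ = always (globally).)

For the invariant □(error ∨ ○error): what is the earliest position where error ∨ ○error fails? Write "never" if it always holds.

3

Check error ∨ ○error at each position in order: 0 ✓, 1 ✓, 2 ✓.
At position 3 the labels are {heat, start} and the next position 4 has {start}, so error ∨ ○error is false there. This is the first violation.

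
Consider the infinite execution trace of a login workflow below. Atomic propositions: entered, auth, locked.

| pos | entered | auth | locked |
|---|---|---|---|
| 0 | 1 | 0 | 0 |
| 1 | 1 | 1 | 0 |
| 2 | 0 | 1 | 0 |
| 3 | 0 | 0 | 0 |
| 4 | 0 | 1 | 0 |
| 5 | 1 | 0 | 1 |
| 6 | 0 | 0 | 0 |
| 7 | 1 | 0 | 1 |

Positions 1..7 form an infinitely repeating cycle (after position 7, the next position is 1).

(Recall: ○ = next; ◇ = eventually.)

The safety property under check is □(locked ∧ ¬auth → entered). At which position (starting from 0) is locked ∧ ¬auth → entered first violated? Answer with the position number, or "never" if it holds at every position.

locked ∧ ¬auth → entered holds at every position 0..7, and those are all the positions the trace ever visits, so the invariant □(locked ∧ ¬auth → entered) is never violated.

never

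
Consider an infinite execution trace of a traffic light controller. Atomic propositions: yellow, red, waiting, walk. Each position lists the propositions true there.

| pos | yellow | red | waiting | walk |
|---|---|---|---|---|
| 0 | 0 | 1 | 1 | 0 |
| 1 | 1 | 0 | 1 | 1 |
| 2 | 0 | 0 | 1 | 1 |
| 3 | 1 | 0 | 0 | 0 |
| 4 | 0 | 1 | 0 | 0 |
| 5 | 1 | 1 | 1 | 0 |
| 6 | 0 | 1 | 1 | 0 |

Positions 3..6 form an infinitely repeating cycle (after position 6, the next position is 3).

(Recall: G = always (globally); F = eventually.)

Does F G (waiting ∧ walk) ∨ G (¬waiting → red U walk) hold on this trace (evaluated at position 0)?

No

G (waiting ∧ walk) is false at every position 0..6, so it never becomes true and F G (waiting ∧ walk) fails.
¬waiting → red U walk must hold at every position from 0 onward. It fails at position 3, so G (¬waiting → red U walk) is false.
Positions where ¬waiting holds: 3, 4.
Check red U walk at each: 3→fails, 4→fails.
At position 0: F G (waiting ∧ walk) is false; G (¬waiting → red U walk) is false; so F G (waiting ∧ walk) ∨ G (¬waiting → red U walk) is false.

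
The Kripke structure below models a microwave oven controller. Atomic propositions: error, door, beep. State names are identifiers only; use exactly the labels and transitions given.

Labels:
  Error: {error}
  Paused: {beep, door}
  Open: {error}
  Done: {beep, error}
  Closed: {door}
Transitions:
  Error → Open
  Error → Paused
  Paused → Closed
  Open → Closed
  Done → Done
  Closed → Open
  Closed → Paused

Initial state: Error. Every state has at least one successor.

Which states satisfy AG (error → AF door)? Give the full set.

{Error, Paused, Open, Closed}

States satisfying error → AF door: {Error, Paused, Open, Closed}.
States satisfying AG (error → AF door): {Error, Paused, Open, Closed}.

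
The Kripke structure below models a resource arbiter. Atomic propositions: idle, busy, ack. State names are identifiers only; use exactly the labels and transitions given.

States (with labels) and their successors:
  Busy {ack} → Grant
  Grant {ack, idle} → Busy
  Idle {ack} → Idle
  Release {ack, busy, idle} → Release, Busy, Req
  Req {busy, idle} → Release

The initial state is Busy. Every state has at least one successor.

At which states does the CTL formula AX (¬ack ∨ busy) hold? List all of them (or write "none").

States satisfying ¬ack ∨ busy: {Release, Req}.
States satisfying AX (¬ack ∨ busy): {Req}.

{Req}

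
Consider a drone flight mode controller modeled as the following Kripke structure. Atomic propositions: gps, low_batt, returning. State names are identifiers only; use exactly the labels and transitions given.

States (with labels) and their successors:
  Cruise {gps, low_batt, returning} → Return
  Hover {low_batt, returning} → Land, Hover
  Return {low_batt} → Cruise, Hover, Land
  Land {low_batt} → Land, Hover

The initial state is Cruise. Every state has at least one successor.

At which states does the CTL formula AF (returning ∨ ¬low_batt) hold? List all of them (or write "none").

States satisfying returning ∨ ¬low_batt: {Cruise, Hover}.
States satisfying AF (returning ∨ ¬low_batt): {Cruise, Hover}.

{Cruise, Hover}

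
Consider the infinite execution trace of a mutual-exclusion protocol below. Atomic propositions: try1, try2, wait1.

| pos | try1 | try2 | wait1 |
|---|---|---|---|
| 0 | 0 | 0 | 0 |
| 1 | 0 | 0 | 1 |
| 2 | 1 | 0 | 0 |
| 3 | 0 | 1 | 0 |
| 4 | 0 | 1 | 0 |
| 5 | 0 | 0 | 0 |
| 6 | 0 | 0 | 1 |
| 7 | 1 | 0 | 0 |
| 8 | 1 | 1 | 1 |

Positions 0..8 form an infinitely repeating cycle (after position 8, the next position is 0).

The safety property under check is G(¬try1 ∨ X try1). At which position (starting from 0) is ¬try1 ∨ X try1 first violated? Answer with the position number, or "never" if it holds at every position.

2

Check ¬try1 ∨ X try1 at each position in order: 0 ✓, 1 ✓.
At position 2 the labels are {try1} and the next position 3 has {try2}, so ¬try1 ∨ X try1 is false there. This is the first violation.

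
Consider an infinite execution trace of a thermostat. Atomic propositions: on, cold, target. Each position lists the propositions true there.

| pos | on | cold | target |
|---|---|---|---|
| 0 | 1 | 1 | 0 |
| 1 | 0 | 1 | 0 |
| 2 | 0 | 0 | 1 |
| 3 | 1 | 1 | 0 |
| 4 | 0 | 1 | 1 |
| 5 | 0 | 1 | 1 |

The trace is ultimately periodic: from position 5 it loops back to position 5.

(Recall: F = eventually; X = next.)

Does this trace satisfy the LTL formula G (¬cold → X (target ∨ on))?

¬cold → X (target ∨ on) holds at every position 0..5, and those are all positions ever visited, so G (¬cold → X (target ∨ on)) holds.
Positions where ¬cold holds: 2.
Check X (target ∨ on) at each: 2→ok.

Holds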